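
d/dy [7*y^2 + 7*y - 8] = 14*y + 7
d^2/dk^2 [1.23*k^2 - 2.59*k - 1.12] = 2.46000000000000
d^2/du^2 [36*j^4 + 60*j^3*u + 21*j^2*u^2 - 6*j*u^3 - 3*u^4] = 42*j^2 - 36*j*u - 36*u^2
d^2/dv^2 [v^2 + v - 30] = 2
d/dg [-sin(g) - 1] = -cos(g)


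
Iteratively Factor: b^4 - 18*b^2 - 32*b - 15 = (b + 1)*(b^3 - b^2 - 17*b - 15) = (b + 1)*(b + 3)*(b^2 - 4*b - 5) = (b + 1)^2*(b + 3)*(b - 5)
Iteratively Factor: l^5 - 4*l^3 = (l + 2)*(l^4 - 2*l^3) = l*(l + 2)*(l^3 - 2*l^2) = l^2*(l + 2)*(l^2 - 2*l) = l^2*(l - 2)*(l + 2)*(l)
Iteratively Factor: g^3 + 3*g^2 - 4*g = (g)*(g^2 + 3*g - 4) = g*(g - 1)*(g + 4)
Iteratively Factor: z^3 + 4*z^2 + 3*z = (z)*(z^2 + 4*z + 3) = z*(z + 3)*(z + 1)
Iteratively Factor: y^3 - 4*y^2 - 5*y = (y)*(y^2 - 4*y - 5) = y*(y + 1)*(y - 5)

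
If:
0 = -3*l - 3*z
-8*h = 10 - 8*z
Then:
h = z - 5/4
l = -z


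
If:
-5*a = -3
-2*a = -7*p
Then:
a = 3/5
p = 6/35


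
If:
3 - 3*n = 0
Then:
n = 1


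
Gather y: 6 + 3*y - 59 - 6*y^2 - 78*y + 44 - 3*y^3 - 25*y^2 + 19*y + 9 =-3*y^3 - 31*y^2 - 56*y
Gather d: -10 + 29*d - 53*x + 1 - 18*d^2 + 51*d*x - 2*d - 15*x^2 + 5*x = -18*d^2 + d*(51*x + 27) - 15*x^2 - 48*x - 9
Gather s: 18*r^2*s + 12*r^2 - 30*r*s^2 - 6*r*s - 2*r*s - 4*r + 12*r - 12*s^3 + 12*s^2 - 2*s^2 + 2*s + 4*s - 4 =12*r^2 + 8*r - 12*s^3 + s^2*(10 - 30*r) + s*(18*r^2 - 8*r + 6) - 4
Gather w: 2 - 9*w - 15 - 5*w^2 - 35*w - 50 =-5*w^2 - 44*w - 63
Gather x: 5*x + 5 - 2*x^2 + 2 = -2*x^2 + 5*x + 7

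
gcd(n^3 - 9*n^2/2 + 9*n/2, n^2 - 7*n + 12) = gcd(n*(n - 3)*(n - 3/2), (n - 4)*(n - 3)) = n - 3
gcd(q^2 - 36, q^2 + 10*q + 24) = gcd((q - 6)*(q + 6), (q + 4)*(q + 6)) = q + 6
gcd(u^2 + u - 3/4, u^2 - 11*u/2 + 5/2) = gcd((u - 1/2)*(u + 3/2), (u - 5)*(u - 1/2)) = u - 1/2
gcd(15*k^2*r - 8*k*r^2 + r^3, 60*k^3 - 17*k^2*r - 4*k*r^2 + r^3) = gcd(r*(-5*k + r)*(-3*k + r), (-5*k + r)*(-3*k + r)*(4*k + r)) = 15*k^2 - 8*k*r + r^2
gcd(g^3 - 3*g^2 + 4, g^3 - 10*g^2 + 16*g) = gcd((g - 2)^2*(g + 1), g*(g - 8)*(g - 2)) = g - 2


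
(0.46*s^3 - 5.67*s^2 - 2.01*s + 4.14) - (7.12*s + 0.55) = 0.46*s^3 - 5.67*s^2 - 9.13*s + 3.59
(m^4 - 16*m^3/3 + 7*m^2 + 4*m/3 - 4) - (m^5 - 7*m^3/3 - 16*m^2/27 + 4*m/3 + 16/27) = -m^5 + m^4 - 3*m^3 + 205*m^2/27 - 124/27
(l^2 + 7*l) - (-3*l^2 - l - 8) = 4*l^2 + 8*l + 8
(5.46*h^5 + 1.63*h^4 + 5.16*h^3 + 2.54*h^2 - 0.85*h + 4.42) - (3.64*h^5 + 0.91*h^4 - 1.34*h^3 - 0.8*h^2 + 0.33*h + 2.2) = 1.82*h^5 + 0.72*h^4 + 6.5*h^3 + 3.34*h^2 - 1.18*h + 2.22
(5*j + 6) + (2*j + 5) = 7*j + 11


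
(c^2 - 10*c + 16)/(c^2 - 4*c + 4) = (c - 8)/(c - 2)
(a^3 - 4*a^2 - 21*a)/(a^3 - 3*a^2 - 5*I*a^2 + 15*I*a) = (a^2 - 4*a - 21)/(a^2 - 3*a - 5*I*a + 15*I)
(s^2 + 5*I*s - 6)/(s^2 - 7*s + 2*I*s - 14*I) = (s + 3*I)/(s - 7)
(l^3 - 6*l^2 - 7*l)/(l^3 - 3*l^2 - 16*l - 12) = l*(l - 7)/(l^2 - 4*l - 12)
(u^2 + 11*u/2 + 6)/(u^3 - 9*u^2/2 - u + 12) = (u + 4)/(u^2 - 6*u + 8)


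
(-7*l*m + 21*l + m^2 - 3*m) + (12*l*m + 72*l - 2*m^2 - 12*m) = 5*l*m + 93*l - m^2 - 15*m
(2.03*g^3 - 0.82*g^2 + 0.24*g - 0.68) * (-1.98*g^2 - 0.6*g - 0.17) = -4.0194*g^5 + 0.4056*g^4 - 0.3283*g^3 + 1.3418*g^2 + 0.3672*g + 0.1156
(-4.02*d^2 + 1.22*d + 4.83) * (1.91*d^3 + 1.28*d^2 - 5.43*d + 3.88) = -7.6782*d^5 - 2.8154*d^4 + 32.6155*d^3 - 16.0398*d^2 - 21.4933*d + 18.7404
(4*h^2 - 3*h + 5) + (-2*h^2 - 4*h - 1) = 2*h^2 - 7*h + 4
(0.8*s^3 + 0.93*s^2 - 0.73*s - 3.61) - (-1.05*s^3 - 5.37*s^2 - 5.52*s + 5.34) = 1.85*s^3 + 6.3*s^2 + 4.79*s - 8.95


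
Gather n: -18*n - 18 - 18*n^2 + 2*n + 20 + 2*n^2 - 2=-16*n^2 - 16*n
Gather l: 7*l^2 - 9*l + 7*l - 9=7*l^2 - 2*l - 9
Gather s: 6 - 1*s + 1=7 - s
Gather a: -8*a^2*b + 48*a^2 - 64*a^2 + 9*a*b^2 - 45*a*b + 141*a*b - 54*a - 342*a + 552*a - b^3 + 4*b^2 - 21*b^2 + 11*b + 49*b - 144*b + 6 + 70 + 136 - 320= a^2*(-8*b - 16) + a*(9*b^2 + 96*b + 156) - b^3 - 17*b^2 - 84*b - 108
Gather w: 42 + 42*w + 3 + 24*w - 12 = 66*w + 33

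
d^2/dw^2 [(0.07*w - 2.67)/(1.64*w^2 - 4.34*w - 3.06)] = ((9.3652 - 0.6888*w)*(-1.64*w^2 + 4.34*w + 3.06) - (0.07*w - 2.67)*(3.28*w - 4.34)*(6.56*w - 8.68))/(-1.64*w^2 + 4.34*w + 3.06)^3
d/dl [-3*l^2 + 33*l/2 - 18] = 33/2 - 6*l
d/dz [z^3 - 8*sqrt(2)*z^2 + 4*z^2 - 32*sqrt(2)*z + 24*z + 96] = 3*z^2 - 16*sqrt(2)*z + 8*z - 32*sqrt(2) + 24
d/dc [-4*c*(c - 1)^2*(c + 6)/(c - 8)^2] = 8*(-c^4 + 14*c^3 + 48*c^2 - 85*c + 24)/(c^3 - 24*c^2 + 192*c - 512)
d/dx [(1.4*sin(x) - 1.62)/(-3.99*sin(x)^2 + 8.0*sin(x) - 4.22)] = (5.586*sin(x)^2 - 12.9276*sin(x) + 7.052)*cos(x)/(15.9201*sin(x)^4 - 63.84*sin(x)^3 + 97.6756*sin(x)^2 - 67.52*sin(x) + 17.8084)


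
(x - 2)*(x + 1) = x^2 - x - 2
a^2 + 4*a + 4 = (a + 2)^2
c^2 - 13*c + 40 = (c - 8)*(c - 5)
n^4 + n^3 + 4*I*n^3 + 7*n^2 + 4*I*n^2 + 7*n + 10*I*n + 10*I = (n + 1)*(n - 2*I)*(n + I)*(n + 5*I)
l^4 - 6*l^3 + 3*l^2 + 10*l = l*(l - 5)*(l - 2)*(l + 1)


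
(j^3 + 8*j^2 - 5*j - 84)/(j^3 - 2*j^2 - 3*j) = (j^2 + 11*j + 28)/(j*(j + 1))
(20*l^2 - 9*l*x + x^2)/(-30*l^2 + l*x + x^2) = (-4*l + x)/(6*l + x)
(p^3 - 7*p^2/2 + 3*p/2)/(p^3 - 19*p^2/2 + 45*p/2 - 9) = p/(p - 6)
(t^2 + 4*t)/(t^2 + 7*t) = (t + 4)/(t + 7)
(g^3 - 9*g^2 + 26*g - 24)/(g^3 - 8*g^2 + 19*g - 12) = (g - 2)/(g - 1)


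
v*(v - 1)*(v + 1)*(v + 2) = v^4 + 2*v^3 - v^2 - 2*v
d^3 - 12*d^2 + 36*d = d*(d - 6)^2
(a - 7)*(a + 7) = a^2 - 49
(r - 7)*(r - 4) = r^2 - 11*r + 28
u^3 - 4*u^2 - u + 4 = (u - 4)*(u - 1)*(u + 1)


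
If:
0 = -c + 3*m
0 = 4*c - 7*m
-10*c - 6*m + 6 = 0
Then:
No Solution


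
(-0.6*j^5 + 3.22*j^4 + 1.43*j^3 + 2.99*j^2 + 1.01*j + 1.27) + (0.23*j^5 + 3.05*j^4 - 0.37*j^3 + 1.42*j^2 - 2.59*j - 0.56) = -0.37*j^5 + 6.27*j^4 + 1.06*j^3 + 4.41*j^2 - 1.58*j + 0.71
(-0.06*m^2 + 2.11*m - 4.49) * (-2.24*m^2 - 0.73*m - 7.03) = 0.1344*m^4 - 4.6826*m^3 + 8.9391*m^2 - 11.5556*m + 31.5647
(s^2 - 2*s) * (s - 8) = s^3 - 10*s^2 + 16*s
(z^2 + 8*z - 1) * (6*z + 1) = 6*z^3 + 49*z^2 + 2*z - 1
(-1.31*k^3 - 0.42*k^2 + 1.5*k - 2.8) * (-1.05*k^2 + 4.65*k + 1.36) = 1.3755*k^5 - 5.6505*k^4 - 5.3096*k^3 + 9.3438*k^2 - 10.98*k - 3.808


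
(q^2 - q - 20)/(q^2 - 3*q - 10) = (q + 4)/(q + 2)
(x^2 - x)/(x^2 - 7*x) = (x - 1)/(x - 7)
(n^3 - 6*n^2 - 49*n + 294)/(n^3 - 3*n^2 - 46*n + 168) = (n - 7)/(n - 4)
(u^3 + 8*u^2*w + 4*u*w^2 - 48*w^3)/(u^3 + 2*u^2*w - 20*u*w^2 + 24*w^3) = (u + 4*w)/(u - 2*w)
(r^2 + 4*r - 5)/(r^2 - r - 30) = (r - 1)/(r - 6)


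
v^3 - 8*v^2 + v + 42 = (v - 7)*(v - 3)*(v + 2)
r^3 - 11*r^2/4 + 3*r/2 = r*(r - 2)*(r - 3/4)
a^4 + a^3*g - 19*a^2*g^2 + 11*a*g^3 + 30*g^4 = (a - 3*g)*(a - 2*g)*(a + g)*(a + 5*g)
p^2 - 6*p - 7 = (p - 7)*(p + 1)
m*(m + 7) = m^2 + 7*m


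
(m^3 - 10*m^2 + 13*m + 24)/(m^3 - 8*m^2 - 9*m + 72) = (m + 1)/(m + 3)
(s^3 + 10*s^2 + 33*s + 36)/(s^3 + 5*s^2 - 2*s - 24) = (s + 3)/(s - 2)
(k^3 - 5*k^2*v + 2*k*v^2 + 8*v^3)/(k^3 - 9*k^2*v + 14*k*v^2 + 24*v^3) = (-k + 2*v)/(-k + 6*v)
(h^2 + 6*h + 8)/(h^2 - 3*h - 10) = (h + 4)/(h - 5)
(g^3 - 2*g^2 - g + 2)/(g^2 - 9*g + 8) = (g^2 - g - 2)/(g - 8)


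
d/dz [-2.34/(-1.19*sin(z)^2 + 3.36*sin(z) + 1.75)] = (7.8624 - 5.5692*sin(z))*cos(z)/(-1.19*sin(z)^2 + 3.36*sin(z) + 1.75)^2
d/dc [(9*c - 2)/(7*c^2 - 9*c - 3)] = (-63*c^2 + 28*c - 45)/(49*c^4 - 126*c^3 + 39*c^2 + 54*c + 9)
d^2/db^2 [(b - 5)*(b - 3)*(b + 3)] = 6*b - 10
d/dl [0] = 0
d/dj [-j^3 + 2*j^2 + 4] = j*(4 - 3*j)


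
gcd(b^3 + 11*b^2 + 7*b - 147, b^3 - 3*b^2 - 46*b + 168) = b + 7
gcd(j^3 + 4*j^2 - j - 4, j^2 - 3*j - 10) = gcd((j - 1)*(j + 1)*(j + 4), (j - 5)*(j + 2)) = 1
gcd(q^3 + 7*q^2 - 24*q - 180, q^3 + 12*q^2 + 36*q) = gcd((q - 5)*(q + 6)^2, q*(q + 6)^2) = q^2 + 12*q + 36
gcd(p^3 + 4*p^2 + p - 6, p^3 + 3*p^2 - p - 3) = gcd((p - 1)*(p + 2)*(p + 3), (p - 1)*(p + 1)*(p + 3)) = p^2 + 2*p - 3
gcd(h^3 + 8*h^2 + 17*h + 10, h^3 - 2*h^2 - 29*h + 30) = h + 5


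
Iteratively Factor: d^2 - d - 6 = (d + 2)*(d - 3)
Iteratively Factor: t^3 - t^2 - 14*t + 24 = (t - 2)*(t^2 + t - 12) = (t - 3)*(t - 2)*(t + 4)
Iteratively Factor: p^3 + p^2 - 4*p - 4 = (p + 1)*(p^2 - 4) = (p - 2)*(p + 1)*(p + 2)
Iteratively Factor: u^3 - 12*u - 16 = (u - 4)*(u^2 + 4*u + 4) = (u - 4)*(u + 2)*(u + 2)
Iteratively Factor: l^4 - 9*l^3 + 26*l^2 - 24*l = (l - 2)*(l^3 - 7*l^2 + 12*l) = l*(l - 2)*(l^2 - 7*l + 12) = l*(l - 4)*(l - 2)*(l - 3)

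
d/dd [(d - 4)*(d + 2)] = 2*d - 2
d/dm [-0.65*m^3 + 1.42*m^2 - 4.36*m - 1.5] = -1.95*m^2 + 2.84*m - 4.36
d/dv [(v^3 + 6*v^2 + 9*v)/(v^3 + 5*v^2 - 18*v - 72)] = (-v^2 - 48*v - 72)/(v^4 + 4*v^3 - 44*v^2 - 96*v + 576)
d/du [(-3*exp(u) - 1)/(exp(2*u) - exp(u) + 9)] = ((2*exp(u) - 1)*(3*exp(u) + 1) - 3*exp(2*u) + 3*exp(u) - 27)*exp(u)/(exp(2*u) - exp(u) + 9)^2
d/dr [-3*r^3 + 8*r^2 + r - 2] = -9*r^2 + 16*r + 1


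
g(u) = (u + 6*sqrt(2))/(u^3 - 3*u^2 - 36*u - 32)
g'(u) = (u + 6*sqrt(2))*(-3*u^2 + 6*u + 36)/(u^3 - 3*u^2 - 36*u - 32)^2 + 1/(u^3 - 3*u^2 - 36*u - 32) = (u^3 - 3*u^2 - 36*u + 3*(u + 6*sqrt(2))*(-u^2 + 2*u + 12) - 32)/(-u^3 + 3*u^2 + 36*u + 32)^2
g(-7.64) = 0.00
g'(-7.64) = 0.00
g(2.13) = -0.09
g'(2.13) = 0.02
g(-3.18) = 0.27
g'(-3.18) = -0.13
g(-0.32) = -0.39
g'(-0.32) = 0.59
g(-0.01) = -0.27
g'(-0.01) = 0.27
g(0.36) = -0.20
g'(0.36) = 0.14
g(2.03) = -0.10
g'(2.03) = 0.02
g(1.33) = -0.12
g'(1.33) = 0.04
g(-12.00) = 0.00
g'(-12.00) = 0.00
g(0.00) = -0.27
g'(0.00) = 0.27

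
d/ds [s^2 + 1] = 2*s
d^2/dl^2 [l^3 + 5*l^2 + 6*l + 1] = 6*l + 10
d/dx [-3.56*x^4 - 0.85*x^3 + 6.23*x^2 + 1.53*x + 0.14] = -14.24*x^3 - 2.55*x^2 + 12.46*x + 1.53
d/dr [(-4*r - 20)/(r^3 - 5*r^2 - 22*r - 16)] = 8*(r^3 + 5*r^2 - 25*r - 47)/(r^6 - 10*r^5 - 19*r^4 + 188*r^3 + 644*r^2 + 704*r + 256)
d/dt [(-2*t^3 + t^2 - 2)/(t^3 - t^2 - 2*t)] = (t^4 + 8*t^3 + 4*t^2 - 4*t - 4)/(t^2*(t^4 - 2*t^3 - 3*t^2 + 4*t + 4))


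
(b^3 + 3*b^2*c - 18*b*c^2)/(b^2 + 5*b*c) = (b^2 + 3*b*c - 18*c^2)/(b + 5*c)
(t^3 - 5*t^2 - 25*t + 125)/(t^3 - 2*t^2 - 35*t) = (t^2 - 10*t + 25)/(t*(t - 7))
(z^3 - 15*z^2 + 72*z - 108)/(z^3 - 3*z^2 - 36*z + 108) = (z - 6)/(z + 6)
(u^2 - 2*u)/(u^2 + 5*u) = (u - 2)/(u + 5)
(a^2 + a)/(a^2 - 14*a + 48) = a*(a + 1)/(a^2 - 14*a + 48)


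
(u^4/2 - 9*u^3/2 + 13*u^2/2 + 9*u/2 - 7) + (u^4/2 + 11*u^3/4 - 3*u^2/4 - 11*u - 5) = u^4 - 7*u^3/4 + 23*u^2/4 - 13*u/2 - 12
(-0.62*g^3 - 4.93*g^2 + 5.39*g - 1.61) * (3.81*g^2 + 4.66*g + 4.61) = -2.3622*g^5 - 21.6725*g^4 - 5.2961*g^3 - 3.744*g^2 + 17.3453*g - 7.4221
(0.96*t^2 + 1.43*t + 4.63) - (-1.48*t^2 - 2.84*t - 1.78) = 2.44*t^2 + 4.27*t + 6.41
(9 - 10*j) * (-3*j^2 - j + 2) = 30*j^3 - 17*j^2 - 29*j + 18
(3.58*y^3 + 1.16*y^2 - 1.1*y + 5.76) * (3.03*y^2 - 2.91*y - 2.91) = 10.8474*y^5 - 6.903*y^4 - 17.1264*y^3 + 17.2782*y^2 - 13.5606*y - 16.7616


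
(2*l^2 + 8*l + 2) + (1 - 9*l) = 2*l^2 - l + 3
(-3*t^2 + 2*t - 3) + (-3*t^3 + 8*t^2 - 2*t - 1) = -3*t^3 + 5*t^2 - 4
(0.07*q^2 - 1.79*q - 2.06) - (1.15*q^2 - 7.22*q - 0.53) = -1.08*q^2 + 5.43*q - 1.53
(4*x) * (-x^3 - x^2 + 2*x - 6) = -4*x^4 - 4*x^3 + 8*x^2 - 24*x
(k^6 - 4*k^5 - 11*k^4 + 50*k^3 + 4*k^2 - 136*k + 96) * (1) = k^6 - 4*k^5 - 11*k^4 + 50*k^3 + 4*k^2 - 136*k + 96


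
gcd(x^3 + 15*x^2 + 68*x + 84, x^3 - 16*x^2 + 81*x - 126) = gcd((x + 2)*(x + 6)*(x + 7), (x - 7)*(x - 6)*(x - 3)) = 1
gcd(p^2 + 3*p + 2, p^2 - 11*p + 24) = 1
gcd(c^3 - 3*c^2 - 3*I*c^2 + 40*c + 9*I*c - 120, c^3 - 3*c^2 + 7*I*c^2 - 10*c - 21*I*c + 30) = c^2 + c*(-3 + 5*I) - 15*I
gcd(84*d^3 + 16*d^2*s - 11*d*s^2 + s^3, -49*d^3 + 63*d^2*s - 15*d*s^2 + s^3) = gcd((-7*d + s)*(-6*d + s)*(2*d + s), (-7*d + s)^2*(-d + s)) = -7*d + s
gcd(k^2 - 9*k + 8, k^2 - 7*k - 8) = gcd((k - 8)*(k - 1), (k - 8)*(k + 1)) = k - 8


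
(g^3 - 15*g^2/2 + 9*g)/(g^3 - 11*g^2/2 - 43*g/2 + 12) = g*(2*g^2 - 15*g + 18)/(2*g^3 - 11*g^2 - 43*g + 24)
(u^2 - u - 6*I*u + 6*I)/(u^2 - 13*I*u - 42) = (u - 1)/(u - 7*I)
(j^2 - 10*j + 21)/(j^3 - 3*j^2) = (j - 7)/j^2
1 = 1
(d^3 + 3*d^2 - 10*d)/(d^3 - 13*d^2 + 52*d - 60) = d*(d + 5)/(d^2 - 11*d + 30)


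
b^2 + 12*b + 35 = (b + 5)*(b + 7)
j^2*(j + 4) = j^3 + 4*j^2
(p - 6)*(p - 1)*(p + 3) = p^3 - 4*p^2 - 15*p + 18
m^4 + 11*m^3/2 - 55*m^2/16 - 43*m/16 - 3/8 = (m - 1)*(m + 1/4)^2*(m + 6)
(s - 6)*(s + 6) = s^2 - 36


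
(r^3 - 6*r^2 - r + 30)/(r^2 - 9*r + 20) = (r^2 - r - 6)/(r - 4)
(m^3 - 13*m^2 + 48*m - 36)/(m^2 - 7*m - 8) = (-m^3 + 13*m^2 - 48*m + 36)/(-m^2 + 7*m + 8)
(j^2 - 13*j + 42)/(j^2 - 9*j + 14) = (j - 6)/(j - 2)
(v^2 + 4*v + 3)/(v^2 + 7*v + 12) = (v + 1)/(v + 4)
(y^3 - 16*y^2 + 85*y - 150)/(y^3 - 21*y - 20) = (y^2 - 11*y + 30)/(y^2 + 5*y + 4)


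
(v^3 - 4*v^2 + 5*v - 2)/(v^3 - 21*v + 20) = (v^2 - 3*v + 2)/(v^2 + v - 20)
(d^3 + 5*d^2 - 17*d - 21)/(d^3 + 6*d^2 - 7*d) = (d^2 - 2*d - 3)/(d*(d - 1))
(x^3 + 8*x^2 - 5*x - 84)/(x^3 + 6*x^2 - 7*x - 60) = (x + 7)/(x + 5)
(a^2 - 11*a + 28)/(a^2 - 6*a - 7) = (a - 4)/(a + 1)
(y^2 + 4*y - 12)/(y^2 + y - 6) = (y + 6)/(y + 3)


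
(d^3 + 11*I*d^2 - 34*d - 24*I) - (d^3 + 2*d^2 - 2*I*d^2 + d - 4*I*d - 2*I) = -2*d^2 + 13*I*d^2 - 35*d + 4*I*d - 22*I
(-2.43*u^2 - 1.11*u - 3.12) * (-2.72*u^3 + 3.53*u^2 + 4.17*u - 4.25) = 6.6096*u^5 - 5.5587*u^4 - 5.565*u^3 - 5.3148*u^2 - 8.2929*u + 13.26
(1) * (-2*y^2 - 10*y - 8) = -2*y^2 - 10*y - 8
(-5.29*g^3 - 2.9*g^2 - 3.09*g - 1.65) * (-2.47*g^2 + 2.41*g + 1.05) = 13.0663*g^5 - 5.5859*g^4 - 4.9112*g^3 - 6.4164*g^2 - 7.221*g - 1.7325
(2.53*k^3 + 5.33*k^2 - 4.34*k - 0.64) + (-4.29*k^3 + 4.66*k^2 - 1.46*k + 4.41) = -1.76*k^3 + 9.99*k^2 - 5.8*k + 3.77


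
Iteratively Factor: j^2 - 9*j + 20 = (j - 5)*(j - 4)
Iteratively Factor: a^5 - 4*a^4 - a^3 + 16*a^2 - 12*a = (a)*(a^4 - 4*a^3 - a^2 + 16*a - 12) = a*(a + 2)*(a^3 - 6*a^2 + 11*a - 6) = a*(a - 1)*(a + 2)*(a^2 - 5*a + 6) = a*(a - 3)*(a - 1)*(a + 2)*(a - 2)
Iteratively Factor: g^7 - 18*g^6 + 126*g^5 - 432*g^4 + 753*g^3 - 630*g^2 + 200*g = (g - 5)*(g^6 - 13*g^5 + 61*g^4 - 127*g^3 + 118*g^2 - 40*g) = (g - 5)*(g - 1)*(g^5 - 12*g^4 + 49*g^3 - 78*g^2 + 40*g) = (g - 5)^2*(g - 1)*(g^4 - 7*g^3 + 14*g^2 - 8*g) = (g - 5)^2*(g - 4)*(g - 1)*(g^3 - 3*g^2 + 2*g) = (g - 5)^2*(g - 4)*(g - 1)^2*(g^2 - 2*g) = (g - 5)^2*(g - 4)*(g - 2)*(g - 1)^2*(g)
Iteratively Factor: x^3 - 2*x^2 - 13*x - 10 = (x + 2)*(x^2 - 4*x - 5) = (x - 5)*(x + 2)*(x + 1)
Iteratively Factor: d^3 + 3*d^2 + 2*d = (d + 2)*(d^2 + d) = d*(d + 2)*(d + 1)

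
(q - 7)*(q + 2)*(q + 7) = q^3 + 2*q^2 - 49*q - 98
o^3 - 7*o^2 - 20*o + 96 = (o - 8)*(o - 3)*(o + 4)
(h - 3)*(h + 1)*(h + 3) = h^3 + h^2 - 9*h - 9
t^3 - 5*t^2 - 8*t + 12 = (t - 6)*(t - 1)*(t + 2)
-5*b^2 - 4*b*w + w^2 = (-5*b + w)*(b + w)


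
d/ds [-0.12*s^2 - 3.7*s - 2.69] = -0.24*s - 3.7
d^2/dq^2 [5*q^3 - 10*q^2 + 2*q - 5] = 30*q - 20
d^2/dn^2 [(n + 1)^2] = 2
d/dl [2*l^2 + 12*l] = 4*l + 12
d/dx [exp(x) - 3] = exp(x)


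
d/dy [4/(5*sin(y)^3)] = -12*cos(y)/(5*sin(y)^4)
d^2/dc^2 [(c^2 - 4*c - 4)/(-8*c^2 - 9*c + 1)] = 2*(328*c^3 + 744*c^2 + 960*c + 391)/(512*c^6 + 1728*c^5 + 1752*c^4 + 297*c^3 - 219*c^2 + 27*c - 1)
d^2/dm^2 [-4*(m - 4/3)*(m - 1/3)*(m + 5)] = -24*m - 80/3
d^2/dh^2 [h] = 0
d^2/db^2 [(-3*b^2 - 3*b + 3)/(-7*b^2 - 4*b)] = 6*(21*b^3 - 147*b^2 - 84*b - 16)/(b^3*(343*b^3 + 588*b^2 + 336*b + 64))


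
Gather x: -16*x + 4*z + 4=-16*x + 4*z + 4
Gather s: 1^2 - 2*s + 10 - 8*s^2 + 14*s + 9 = -8*s^2 + 12*s + 20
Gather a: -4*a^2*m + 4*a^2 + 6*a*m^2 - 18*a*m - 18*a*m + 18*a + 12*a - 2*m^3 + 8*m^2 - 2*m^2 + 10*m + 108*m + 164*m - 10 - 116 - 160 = a^2*(4 - 4*m) + a*(6*m^2 - 36*m + 30) - 2*m^3 + 6*m^2 + 282*m - 286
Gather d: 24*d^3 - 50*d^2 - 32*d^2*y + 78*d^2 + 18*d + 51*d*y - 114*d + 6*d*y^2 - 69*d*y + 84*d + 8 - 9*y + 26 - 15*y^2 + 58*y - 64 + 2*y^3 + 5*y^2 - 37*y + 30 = 24*d^3 + d^2*(28 - 32*y) + d*(6*y^2 - 18*y - 12) + 2*y^3 - 10*y^2 + 12*y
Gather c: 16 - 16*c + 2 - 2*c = 18 - 18*c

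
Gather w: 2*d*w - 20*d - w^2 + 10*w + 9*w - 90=-20*d - w^2 + w*(2*d + 19) - 90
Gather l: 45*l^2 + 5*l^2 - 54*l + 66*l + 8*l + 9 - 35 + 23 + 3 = 50*l^2 + 20*l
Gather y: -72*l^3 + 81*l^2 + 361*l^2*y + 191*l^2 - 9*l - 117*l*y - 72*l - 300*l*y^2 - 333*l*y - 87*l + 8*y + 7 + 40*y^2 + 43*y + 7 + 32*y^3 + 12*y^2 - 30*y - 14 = -72*l^3 + 272*l^2 - 168*l + 32*y^3 + y^2*(52 - 300*l) + y*(361*l^2 - 450*l + 21)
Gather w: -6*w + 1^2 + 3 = 4 - 6*w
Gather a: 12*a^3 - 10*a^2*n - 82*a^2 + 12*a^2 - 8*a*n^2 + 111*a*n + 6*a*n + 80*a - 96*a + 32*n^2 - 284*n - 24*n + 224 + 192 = 12*a^3 + a^2*(-10*n - 70) + a*(-8*n^2 + 117*n - 16) + 32*n^2 - 308*n + 416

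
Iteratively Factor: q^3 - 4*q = (q)*(q^2 - 4) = q*(q + 2)*(q - 2)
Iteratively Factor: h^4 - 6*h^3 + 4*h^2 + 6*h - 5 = (h - 1)*(h^3 - 5*h^2 - h + 5) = (h - 1)*(h + 1)*(h^2 - 6*h + 5) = (h - 5)*(h - 1)*(h + 1)*(h - 1)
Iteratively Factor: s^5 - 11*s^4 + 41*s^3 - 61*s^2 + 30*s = (s - 5)*(s^4 - 6*s^3 + 11*s^2 - 6*s) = s*(s - 5)*(s^3 - 6*s^2 + 11*s - 6) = s*(s - 5)*(s - 3)*(s^2 - 3*s + 2) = s*(s - 5)*(s - 3)*(s - 1)*(s - 2)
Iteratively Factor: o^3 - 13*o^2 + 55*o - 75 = (o - 5)*(o^2 - 8*o + 15) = (o - 5)^2*(o - 3)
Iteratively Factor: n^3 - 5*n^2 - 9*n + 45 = (n - 5)*(n^2 - 9) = (n - 5)*(n + 3)*(n - 3)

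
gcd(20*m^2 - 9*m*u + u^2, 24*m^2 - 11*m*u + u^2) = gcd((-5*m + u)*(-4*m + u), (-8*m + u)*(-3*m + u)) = 1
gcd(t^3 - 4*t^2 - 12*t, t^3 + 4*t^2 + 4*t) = t^2 + 2*t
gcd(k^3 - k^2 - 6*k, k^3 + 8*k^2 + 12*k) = k^2 + 2*k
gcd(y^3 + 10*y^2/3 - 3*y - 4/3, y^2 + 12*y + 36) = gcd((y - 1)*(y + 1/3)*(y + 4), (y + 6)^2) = 1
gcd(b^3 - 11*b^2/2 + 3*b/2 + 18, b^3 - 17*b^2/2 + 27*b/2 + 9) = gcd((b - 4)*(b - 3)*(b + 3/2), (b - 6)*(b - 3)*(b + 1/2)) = b - 3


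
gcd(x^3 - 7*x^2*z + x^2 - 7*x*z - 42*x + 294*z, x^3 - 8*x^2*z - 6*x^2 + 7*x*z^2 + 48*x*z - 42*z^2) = x^2 - 7*x*z - 6*x + 42*z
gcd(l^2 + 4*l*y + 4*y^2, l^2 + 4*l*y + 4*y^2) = l^2 + 4*l*y + 4*y^2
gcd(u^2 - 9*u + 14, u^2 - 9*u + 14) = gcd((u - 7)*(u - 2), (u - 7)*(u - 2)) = u^2 - 9*u + 14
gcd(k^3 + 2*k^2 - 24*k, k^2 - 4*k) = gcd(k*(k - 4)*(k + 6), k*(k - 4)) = k^2 - 4*k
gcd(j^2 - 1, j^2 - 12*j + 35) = 1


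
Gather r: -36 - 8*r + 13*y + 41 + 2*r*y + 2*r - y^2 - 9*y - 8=r*(2*y - 6) - y^2 + 4*y - 3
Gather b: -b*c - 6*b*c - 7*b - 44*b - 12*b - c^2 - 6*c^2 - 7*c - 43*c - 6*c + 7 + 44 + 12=b*(-7*c - 63) - 7*c^2 - 56*c + 63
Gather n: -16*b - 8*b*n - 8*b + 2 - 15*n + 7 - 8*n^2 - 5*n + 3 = -24*b - 8*n^2 + n*(-8*b - 20) + 12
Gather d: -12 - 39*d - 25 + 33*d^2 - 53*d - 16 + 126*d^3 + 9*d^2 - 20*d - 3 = 126*d^3 + 42*d^2 - 112*d - 56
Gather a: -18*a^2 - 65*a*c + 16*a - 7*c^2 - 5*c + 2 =-18*a^2 + a*(16 - 65*c) - 7*c^2 - 5*c + 2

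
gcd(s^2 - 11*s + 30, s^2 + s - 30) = s - 5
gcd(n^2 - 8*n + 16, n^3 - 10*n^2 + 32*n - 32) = n^2 - 8*n + 16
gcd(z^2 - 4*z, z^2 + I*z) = z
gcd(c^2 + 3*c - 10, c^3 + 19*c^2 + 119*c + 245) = c + 5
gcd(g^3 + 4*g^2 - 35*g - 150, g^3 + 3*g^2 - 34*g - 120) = g^2 - g - 30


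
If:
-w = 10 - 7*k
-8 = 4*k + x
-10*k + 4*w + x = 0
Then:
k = 24/7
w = 14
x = -152/7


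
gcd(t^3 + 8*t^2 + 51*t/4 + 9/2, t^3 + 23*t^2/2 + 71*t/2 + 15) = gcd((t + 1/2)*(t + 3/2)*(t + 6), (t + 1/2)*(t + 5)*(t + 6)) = t^2 + 13*t/2 + 3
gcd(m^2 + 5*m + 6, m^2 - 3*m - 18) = m + 3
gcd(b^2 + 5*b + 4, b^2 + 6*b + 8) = b + 4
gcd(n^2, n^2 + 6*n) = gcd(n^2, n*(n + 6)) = n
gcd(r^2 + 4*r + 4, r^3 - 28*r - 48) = r + 2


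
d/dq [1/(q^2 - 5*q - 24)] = (5 - 2*q)/(-q^2 + 5*q + 24)^2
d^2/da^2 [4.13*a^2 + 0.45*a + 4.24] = 8.26000000000000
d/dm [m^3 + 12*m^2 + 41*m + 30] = 3*m^2 + 24*m + 41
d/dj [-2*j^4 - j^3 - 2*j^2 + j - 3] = -8*j^3 - 3*j^2 - 4*j + 1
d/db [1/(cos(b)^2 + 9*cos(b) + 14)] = (2*cos(b) + 9)*sin(b)/(cos(b)^2 + 9*cos(b) + 14)^2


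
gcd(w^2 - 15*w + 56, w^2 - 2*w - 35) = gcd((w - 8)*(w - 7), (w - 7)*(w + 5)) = w - 7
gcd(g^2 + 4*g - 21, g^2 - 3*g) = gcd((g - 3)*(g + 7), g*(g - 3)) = g - 3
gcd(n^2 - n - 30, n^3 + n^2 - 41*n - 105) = n + 5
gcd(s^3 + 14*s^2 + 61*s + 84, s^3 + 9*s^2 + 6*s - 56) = s^2 + 11*s + 28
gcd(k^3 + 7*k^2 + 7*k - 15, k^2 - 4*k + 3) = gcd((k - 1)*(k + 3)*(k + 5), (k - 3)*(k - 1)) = k - 1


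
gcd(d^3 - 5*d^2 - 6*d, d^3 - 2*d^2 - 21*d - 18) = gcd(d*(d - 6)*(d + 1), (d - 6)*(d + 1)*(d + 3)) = d^2 - 5*d - 6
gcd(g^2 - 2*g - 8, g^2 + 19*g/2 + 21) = 1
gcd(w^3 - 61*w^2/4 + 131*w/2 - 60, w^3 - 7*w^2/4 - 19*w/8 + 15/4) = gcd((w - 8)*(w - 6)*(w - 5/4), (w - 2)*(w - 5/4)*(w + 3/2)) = w - 5/4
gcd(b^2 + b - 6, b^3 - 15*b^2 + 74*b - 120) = 1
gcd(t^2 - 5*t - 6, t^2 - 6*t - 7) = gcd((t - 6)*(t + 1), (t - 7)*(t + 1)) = t + 1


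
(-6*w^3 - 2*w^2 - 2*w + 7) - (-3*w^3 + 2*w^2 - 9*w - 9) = -3*w^3 - 4*w^2 + 7*w + 16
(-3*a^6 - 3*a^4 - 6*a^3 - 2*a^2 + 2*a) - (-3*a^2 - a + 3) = -3*a^6 - 3*a^4 - 6*a^3 + a^2 + 3*a - 3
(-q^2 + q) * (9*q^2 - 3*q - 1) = -9*q^4 + 12*q^3 - 2*q^2 - q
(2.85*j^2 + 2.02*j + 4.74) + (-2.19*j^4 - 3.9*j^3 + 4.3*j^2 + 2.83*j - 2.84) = -2.19*j^4 - 3.9*j^3 + 7.15*j^2 + 4.85*j + 1.9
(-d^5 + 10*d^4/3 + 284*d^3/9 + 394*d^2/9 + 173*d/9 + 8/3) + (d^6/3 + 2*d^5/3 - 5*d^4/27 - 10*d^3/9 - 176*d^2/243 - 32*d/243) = d^6/3 - d^5/3 + 85*d^4/27 + 274*d^3/9 + 10462*d^2/243 + 4639*d/243 + 8/3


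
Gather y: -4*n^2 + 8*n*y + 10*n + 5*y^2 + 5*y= -4*n^2 + 10*n + 5*y^2 + y*(8*n + 5)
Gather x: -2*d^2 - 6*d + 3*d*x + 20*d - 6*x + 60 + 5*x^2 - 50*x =-2*d^2 + 14*d + 5*x^2 + x*(3*d - 56) + 60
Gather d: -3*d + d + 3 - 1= 2 - 2*d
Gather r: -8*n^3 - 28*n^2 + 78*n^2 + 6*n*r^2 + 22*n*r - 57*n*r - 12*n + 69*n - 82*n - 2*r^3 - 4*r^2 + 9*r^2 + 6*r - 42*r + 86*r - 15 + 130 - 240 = -8*n^3 + 50*n^2 - 25*n - 2*r^3 + r^2*(6*n + 5) + r*(50 - 35*n) - 125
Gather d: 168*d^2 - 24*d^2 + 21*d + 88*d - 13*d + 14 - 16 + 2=144*d^2 + 96*d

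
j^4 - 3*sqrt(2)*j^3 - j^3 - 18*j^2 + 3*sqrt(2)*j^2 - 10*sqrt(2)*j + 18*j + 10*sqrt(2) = (j - 1)*(j - 5*sqrt(2))*(j + sqrt(2))^2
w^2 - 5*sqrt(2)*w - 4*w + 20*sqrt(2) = (w - 4)*(w - 5*sqrt(2))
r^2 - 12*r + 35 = (r - 7)*(r - 5)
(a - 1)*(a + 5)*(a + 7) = a^3 + 11*a^2 + 23*a - 35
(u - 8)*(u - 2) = u^2 - 10*u + 16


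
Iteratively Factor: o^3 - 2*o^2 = (o)*(o^2 - 2*o) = o^2*(o - 2)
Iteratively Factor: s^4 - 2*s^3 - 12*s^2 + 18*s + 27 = (s + 1)*(s^3 - 3*s^2 - 9*s + 27) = (s - 3)*(s + 1)*(s^2 - 9) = (s - 3)*(s + 1)*(s + 3)*(s - 3)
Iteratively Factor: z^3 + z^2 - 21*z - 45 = (z + 3)*(z^2 - 2*z - 15) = (z - 5)*(z + 3)*(z + 3)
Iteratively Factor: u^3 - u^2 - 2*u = (u + 1)*(u^2 - 2*u) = u*(u + 1)*(u - 2)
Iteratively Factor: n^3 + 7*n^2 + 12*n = (n + 3)*(n^2 + 4*n) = (n + 3)*(n + 4)*(n)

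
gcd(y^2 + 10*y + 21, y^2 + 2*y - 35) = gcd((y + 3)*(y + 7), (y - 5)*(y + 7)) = y + 7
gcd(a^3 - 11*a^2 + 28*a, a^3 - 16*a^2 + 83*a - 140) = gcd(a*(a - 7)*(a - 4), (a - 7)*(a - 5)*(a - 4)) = a^2 - 11*a + 28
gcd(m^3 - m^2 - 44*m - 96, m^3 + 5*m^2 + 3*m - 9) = m + 3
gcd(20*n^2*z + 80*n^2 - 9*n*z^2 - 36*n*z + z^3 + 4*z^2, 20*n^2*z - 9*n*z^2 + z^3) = 20*n^2 - 9*n*z + z^2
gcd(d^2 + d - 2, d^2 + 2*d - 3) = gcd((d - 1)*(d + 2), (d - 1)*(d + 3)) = d - 1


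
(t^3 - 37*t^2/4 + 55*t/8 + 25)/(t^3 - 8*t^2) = 1 - 5/(4*t) - 25/(8*t^2)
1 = 1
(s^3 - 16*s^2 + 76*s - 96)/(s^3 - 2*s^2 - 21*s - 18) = (s^2 - 10*s + 16)/(s^2 + 4*s + 3)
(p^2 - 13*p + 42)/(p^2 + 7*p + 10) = (p^2 - 13*p + 42)/(p^2 + 7*p + 10)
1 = 1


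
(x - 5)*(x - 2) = x^2 - 7*x + 10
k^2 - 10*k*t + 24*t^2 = (k - 6*t)*(k - 4*t)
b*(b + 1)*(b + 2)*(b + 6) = b^4 + 9*b^3 + 20*b^2 + 12*b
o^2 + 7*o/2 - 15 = (o - 5/2)*(o + 6)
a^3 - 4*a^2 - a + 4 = (a - 4)*(a - 1)*(a + 1)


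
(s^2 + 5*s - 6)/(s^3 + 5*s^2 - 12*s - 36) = (s - 1)/(s^2 - s - 6)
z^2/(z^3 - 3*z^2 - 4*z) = z/(z^2 - 3*z - 4)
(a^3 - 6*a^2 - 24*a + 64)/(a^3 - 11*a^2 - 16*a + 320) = (a^2 + 2*a - 8)/(a^2 - 3*a - 40)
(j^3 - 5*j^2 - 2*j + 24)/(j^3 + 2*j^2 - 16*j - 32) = (j - 3)/(j + 4)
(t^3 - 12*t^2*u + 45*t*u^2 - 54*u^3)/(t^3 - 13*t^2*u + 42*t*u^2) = (t^2 - 6*t*u + 9*u^2)/(t*(t - 7*u))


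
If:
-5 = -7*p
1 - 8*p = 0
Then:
No Solution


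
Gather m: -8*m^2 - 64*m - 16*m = -8*m^2 - 80*m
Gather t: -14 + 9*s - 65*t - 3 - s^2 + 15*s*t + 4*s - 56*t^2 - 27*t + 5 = -s^2 + 13*s - 56*t^2 + t*(15*s - 92) - 12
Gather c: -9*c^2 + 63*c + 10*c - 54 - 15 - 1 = -9*c^2 + 73*c - 70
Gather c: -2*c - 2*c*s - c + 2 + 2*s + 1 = c*(-2*s - 3) + 2*s + 3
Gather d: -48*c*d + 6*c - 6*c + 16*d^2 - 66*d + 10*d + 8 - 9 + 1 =16*d^2 + d*(-48*c - 56)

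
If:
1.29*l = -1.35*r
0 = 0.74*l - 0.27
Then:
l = 0.36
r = -0.35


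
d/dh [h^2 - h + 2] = 2*h - 1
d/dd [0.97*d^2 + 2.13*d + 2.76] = 1.94*d + 2.13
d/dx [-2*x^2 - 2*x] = -4*x - 2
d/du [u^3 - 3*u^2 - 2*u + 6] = 3*u^2 - 6*u - 2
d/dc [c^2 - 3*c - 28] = 2*c - 3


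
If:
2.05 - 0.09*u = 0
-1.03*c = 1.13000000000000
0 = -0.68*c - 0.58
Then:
No Solution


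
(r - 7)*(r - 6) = r^2 - 13*r + 42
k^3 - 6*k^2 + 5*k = k*(k - 5)*(k - 1)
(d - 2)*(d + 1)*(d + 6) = d^3 + 5*d^2 - 8*d - 12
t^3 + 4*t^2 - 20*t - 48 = (t - 4)*(t + 2)*(t + 6)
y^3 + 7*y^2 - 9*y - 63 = (y - 3)*(y + 3)*(y + 7)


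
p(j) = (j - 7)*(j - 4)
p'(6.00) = 1.00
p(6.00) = -2.00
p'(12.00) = 13.00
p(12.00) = 40.00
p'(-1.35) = -13.70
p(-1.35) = 44.67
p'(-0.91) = -12.82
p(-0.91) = 38.84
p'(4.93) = -1.14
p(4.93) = -1.93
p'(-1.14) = -13.28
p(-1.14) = 41.84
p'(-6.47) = -23.94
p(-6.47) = 141.03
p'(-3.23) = -17.46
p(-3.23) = 73.96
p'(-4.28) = -19.56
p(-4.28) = 93.40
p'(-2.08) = -15.16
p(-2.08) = 55.21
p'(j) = 2*j - 11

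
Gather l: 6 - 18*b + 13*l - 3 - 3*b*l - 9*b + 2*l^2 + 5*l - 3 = -27*b + 2*l^2 + l*(18 - 3*b)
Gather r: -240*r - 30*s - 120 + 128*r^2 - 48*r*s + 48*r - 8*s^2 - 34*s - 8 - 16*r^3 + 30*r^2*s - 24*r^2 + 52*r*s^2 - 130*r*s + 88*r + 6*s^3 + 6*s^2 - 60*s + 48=-16*r^3 + r^2*(30*s + 104) + r*(52*s^2 - 178*s - 104) + 6*s^3 - 2*s^2 - 124*s - 80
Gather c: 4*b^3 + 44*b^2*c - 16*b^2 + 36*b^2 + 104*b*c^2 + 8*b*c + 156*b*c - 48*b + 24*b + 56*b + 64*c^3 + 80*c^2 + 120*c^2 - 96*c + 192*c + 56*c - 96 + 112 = 4*b^3 + 20*b^2 + 32*b + 64*c^3 + c^2*(104*b + 200) + c*(44*b^2 + 164*b + 152) + 16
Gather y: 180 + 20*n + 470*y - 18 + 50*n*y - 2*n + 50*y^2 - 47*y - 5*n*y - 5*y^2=18*n + 45*y^2 + y*(45*n + 423) + 162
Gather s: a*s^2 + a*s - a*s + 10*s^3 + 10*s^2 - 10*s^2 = a*s^2 + 10*s^3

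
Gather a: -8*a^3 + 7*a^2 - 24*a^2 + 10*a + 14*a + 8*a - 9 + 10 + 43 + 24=-8*a^3 - 17*a^2 + 32*a + 68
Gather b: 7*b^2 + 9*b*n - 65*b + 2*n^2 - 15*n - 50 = 7*b^2 + b*(9*n - 65) + 2*n^2 - 15*n - 50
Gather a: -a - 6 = -a - 6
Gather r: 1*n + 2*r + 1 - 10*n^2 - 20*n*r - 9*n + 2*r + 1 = -10*n^2 - 8*n + r*(4 - 20*n) + 2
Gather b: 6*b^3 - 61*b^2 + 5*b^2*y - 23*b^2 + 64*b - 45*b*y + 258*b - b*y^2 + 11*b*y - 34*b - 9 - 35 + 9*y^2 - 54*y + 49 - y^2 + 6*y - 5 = 6*b^3 + b^2*(5*y - 84) + b*(-y^2 - 34*y + 288) + 8*y^2 - 48*y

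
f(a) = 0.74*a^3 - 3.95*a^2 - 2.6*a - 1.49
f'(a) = 2.22*a^2 - 7.9*a - 2.6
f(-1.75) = -13.00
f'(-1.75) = 18.02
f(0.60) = -4.31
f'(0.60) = -6.54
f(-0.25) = -1.10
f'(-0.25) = -0.49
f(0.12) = -1.86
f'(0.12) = -3.52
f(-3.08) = -52.57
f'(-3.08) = 42.79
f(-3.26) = -60.63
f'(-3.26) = 46.75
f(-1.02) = -3.73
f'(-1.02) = 7.77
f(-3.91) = -95.95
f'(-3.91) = 62.23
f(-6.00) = -287.93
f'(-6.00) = 124.72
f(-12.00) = -1817.81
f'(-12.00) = 411.88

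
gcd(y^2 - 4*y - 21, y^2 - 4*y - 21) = y^2 - 4*y - 21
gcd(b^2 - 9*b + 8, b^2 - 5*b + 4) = b - 1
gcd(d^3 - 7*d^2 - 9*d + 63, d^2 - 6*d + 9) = d - 3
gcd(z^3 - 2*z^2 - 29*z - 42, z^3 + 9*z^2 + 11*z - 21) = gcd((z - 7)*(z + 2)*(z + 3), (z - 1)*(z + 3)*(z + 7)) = z + 3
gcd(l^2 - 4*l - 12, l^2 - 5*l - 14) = l + 2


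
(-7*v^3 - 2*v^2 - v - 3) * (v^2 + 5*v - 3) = -7*v^5 - 37*v^4 + 10*v^3 - 2*v^2 - 12*v + 9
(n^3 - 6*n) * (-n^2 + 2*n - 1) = -n^5 + 2*n^4 + 5*n^3 - 12*n^2 + 6*n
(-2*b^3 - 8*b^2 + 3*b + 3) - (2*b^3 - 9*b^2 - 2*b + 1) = -4*b^3 + b^2 + 5*b + 2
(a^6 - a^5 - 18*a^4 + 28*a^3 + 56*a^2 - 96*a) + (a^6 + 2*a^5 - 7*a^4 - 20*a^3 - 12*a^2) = 2*a^6 + a^5 - 25*a^4 + 8*a^3 + 44*a^2 - 96*a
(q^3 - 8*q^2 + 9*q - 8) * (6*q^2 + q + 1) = 6*q^5 - 47*q^4 + 47*q^3 - 47*q^2 + q - 8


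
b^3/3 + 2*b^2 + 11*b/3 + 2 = (b/3 + 1)*(b + 1)*(b + 2)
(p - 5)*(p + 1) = p^2 - 4*p - 5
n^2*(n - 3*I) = n^3 - 3*I*n^2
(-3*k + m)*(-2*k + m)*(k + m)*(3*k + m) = 18*k^4 + 9*k^3*m - 11*k^2*m^2 - k*m^3 + m^4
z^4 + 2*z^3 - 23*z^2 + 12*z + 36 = (z - 3)*(z - 2)*(z + 1)*(z + 6)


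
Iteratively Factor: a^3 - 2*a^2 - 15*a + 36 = (a + 4)*(a^2 - 6*a + 9) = (a - 3)*(a + 4)*(a - 3)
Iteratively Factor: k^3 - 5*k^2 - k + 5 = (k - 1)*(k^2 - 4*k - 5) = (k - 1)*(k + 1)*(k - 5)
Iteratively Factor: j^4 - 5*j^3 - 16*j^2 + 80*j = (j - 5)*(j^3 - 16*j) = j*(j - 5)*(j^2 - 16) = j*(j - 5)*(j - 4)*(j + 4)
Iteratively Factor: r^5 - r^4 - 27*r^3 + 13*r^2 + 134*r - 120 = (r + 3)*(r^4 - 4*r^3 - 15*r^2 + 58*r - 40) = (r - 1)*(r + 3)*(r^3 - 3*r^2 - 18*r + 40) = (r - 5)*(r - 1)*(r + 3)*(r^2 + 2*r - 8) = (r - 5)*(r - 1)*(r + 3)*(r + 4)*(r - 2)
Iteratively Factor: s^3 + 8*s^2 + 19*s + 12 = (s + 3)*(s^2 + 5*s + 4) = (s + 1)*(s + 3)*(s + 4)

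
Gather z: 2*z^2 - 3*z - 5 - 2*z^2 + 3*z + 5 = 0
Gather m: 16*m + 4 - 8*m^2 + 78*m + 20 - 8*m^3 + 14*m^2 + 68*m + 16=-8*m^3 + 6*m^2 + 162*m + 40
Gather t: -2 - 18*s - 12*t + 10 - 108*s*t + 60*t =-18*s + t*(48 - 108*s) + 8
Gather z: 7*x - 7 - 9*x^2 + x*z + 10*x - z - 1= -9*x^2 + 17*x + z*(x - 1) - 8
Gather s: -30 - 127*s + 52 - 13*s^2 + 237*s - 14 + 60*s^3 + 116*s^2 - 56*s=60*s^3 + 103*s^2 + 54*s + 8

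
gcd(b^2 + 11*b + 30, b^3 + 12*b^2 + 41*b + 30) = b^2 + 11*b + 30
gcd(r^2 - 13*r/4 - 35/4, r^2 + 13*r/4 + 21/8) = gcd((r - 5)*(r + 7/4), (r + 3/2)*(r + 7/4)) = r + 7/4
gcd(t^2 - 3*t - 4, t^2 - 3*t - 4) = t^2 - 3*t - 4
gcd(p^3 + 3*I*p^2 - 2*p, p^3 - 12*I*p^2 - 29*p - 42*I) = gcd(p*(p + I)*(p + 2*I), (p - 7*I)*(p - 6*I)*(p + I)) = p + I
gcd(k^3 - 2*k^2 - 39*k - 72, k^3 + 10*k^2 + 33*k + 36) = k^2 + 6*k + 9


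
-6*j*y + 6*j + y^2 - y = (-6*j + y)*(y - 1)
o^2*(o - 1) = o^3 - o^2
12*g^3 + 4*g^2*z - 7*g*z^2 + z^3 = (-6*g + z)*(-2*g + z)*(g + z)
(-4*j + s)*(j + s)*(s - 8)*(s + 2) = -4*j^2*s^2 + 24*j^2*s + 64*j^2 - 3*j*s^3 + 18*j*s^2 + 48*j*s + s^4 - 6*s^3 - 16*s^2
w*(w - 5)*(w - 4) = w^3 - 9*w^2 + 20*w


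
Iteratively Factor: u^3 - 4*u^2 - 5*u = (u + 1)*(u^2 - 5*u) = u*(u + 1)*(u - 5)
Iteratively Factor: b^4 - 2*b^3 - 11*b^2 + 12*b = (b - 1)*(b^3 - b^2 - 12*b) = (b - 4)*(b - 1)*(b^2 + 3*b) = b*(b - 4)*(b - 1)*(b + 3)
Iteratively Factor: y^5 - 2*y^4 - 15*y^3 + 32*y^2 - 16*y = (y)*(y^4 - 2*y^3 - 15*y^2 + 32*y - 16) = y*(y - 1)*(y^3 - y^2 - 16*y + 16) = y*(y - 4)*(y - 1)*(y^2 + 3*y - 4) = y*(y - 4)*(y - 1)^2*(y + 4)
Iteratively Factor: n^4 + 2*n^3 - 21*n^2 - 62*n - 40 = (n - 5)*(n^3 + 7*n^2 + 14*n + 8) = (n - 5)*(n + 1)*(n^2 + 6*n + 8) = (n - 5)*(n + 1)*(n + 2)*(n + 4)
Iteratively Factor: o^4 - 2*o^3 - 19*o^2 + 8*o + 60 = (o + 3)*(o^3 - 5*o^2 - 4*o + 20) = (o - 5)*(o + 3)*(o^2 - 4) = (o - 5)*(o + 2)*(o + 3)*(o - 2)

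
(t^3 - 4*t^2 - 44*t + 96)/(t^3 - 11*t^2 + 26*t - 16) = (t + 6)/(t - 1)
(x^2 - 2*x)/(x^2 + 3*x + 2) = x*(x - 2)/(x^2 + 3*x + 2)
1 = 1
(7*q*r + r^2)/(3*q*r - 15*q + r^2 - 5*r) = r*(7*q + r)/(3*q*r - 15*q + r^2 - 5*r)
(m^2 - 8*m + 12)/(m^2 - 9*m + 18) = (m - 2)/(m - 3)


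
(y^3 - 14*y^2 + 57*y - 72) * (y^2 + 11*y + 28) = y^5 - 3*y^4 - 69*y^3 + 163*y^2 + 804*y - 2016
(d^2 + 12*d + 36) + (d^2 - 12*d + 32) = 2*d^2 + 68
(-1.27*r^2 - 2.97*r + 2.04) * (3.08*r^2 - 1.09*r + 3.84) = -3.9116*r^4 - 7.7633*r^3 + 4.6437*r^2 - 13.6284*r + 7.8336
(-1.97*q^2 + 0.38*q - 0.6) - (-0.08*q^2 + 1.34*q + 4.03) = -1.89*q^2 - 0.96*q - 4.63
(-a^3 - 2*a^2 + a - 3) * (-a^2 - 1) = a^5 + 2*a^4 + 5*a^2 - a + 3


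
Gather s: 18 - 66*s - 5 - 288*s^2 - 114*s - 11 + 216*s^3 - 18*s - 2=216*s^3 - 288*s^2 - 198*s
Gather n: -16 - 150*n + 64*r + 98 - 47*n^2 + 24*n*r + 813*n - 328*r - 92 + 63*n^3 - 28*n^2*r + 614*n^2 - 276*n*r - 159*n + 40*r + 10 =63*n^3 + n^2*(567 - 28*r) + n*(504 - 252*r) - 224*r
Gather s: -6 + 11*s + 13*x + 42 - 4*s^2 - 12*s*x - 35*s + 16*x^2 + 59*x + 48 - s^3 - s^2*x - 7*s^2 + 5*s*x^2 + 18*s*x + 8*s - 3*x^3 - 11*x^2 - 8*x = -s^3 + s^2*(-x - 11) + s*(5*x^2 + 6*x - 16) - 3*x^3 + 5*x^2 + 64*x + 84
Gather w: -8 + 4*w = 4*w - 8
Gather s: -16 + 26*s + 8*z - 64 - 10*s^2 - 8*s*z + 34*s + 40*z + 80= -10*s^2 + s*(60 - 8*z) + 48*z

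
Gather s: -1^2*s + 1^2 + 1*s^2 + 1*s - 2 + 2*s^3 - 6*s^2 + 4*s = 2*s^3 - 5*s^2 + 4*s - 1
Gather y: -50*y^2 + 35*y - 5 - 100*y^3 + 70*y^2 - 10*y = -100*y^3 + 20*y^2 + 25*y - 5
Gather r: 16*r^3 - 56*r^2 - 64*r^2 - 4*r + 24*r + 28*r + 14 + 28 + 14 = 16*r^3 - 120*r^2 + 48*r + 56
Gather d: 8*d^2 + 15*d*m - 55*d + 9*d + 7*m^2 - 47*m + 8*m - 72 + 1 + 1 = 8*d^2 + d*(15*m - 46) + 7*m^2 - 39*m - 70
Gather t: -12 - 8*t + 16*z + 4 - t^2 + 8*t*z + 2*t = -t^2 + t*(8*z - 6) + 16*z - 8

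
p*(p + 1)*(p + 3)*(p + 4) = p^4 + 8*p^3 + 19*p^2 + 12*p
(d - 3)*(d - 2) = d^2 - 5*d + 6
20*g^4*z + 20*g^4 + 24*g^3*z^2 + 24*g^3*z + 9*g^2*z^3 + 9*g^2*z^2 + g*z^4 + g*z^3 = (2*g + z)^2*(5*g + z)*(g*z + g)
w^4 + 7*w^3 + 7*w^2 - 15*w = w*(w - 1)*(w + 3)*(w + 5)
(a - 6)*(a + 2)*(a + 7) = a^3 + 3*a^2 - 40*a - 84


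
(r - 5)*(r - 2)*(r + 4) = r^3 - 3*r^2 - 18*r + 40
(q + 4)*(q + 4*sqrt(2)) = q^2 + 4*q + 4*sqrt(2)*q + 16*sqrt(2)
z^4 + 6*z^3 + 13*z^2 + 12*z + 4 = (z + 1)^2*(z + 2)^2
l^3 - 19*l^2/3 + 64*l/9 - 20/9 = (l - 5)*(l - 2/3)^2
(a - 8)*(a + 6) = a^2 - 2*a - 48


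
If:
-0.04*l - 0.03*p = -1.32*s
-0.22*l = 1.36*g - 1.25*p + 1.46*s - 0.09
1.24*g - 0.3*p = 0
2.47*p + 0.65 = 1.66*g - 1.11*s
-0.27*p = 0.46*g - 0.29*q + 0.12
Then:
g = -0.07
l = -0.67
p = -0.30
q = 0.02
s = -0.03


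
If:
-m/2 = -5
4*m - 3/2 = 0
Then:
No Solution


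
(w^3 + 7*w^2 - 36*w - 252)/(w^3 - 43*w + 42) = (w + 6)/(w - 1)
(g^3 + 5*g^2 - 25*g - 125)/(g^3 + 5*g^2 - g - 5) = (g^2 - 25)/(g^2 - 1)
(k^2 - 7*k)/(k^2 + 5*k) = (k - 7)/(k + 5)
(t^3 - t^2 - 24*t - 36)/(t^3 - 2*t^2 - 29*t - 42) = (t - 6)/(t - 7)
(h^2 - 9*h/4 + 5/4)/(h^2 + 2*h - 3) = (h - 5/4)/(h + 3)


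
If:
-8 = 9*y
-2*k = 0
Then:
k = 0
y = -8/9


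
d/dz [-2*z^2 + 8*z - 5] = 8 - 4*z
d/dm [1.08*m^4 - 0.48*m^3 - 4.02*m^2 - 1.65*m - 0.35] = 4.32*m^3 - 1.44*m^2 - 8.04*m - 1.65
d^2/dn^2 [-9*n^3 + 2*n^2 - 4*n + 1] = 4 - 54*n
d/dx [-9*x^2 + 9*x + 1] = 9 - 18*x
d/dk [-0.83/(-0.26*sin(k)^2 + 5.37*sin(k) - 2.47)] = (4.4571 - 0.4316*sin(k))*cos(k)/(0.26*sin(k)^2 - 5.37*sin(k) + 2.47)^2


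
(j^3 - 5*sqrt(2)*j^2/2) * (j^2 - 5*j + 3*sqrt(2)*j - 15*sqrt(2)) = j^5 - 5*j^4 + sqrt(2)*j^4/2 - 15*j^3 - 5*sqrt(2)*j^3/2 + 75*j^2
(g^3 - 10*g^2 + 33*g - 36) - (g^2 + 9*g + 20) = g^3 - 11*g^2 + 24*g - 56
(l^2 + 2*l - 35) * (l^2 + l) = l^4 + 3*l^3 - 33*l^2 - 35*l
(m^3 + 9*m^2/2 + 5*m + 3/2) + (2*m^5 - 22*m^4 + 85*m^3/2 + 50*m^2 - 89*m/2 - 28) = 2*m^5 - 22*m^4 + 87*m^3/2 + 109*m^2/2 - 79*m/2 - 53/2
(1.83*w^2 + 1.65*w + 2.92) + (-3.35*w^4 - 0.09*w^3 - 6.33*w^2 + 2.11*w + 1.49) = -3.35*w^4 - 0.09*w^3 - 4.5*w^2 + 3.76*w + 4.41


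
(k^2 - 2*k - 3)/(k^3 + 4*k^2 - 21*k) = (k + 1)/(k*(k + 7))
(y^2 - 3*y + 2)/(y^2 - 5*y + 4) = (y - 2)/(y - 4)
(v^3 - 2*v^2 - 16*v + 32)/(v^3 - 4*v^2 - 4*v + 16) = (v + 4)/(v + 2)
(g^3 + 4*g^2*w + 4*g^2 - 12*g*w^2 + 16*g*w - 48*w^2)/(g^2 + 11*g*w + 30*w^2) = (g^2 - 2*g*w + 4*g - 8*w)/(g + 5*w)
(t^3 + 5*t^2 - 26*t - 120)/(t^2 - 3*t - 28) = (t^2 + t - 30)/(t - 7)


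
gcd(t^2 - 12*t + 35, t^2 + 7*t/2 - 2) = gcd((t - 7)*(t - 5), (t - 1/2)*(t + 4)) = 1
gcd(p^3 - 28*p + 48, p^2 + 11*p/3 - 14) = p + 6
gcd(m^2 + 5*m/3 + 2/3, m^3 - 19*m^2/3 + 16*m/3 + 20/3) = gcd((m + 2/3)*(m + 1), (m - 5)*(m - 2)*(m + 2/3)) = m + 2/3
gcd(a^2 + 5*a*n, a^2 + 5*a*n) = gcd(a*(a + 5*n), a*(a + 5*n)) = a^2 + 5*a*n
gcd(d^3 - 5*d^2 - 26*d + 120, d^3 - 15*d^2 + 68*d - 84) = d - 6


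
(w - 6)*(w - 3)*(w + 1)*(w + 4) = w^4 - 4*w^3 - 23*w^2 + 54*w + 72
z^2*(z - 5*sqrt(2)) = z^3 - 5*sqrt(2)*z^2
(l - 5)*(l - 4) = l^2 - 9*l + 20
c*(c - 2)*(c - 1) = c^3 - 3*c^2 + 2*c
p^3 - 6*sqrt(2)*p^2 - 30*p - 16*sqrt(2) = (p - 8*sqrt(2))*(p + sqrt(2))^2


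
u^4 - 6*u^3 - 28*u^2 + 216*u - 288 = (u - 6)*(u - 4)*(u - 2)*(u + 6)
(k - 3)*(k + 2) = k^2 - k - 6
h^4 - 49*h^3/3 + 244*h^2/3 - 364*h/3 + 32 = (h - 8)*(h - 6)*(h - 2)*(h - 1/3)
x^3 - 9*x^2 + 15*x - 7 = (x - 7)*(x - 1)^2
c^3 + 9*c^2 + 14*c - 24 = (c - 1)*(c + 4)*(c + 6)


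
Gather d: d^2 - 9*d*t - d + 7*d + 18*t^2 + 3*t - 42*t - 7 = d^2 + d*(6 - 9*t) + 18*t^2 - 39*t - 7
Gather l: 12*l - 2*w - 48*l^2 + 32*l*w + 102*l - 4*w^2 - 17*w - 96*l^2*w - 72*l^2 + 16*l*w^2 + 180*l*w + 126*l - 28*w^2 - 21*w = l^2*(-96*w - 120) + l*(16*w^2 + 212*w + 240) - 32*w^2 - 40*w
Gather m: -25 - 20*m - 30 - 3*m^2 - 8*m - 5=-3*m^2 - 28*m - 60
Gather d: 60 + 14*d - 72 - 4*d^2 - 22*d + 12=-4*d^2 - 8*d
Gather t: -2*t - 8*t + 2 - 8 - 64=-10*t - 70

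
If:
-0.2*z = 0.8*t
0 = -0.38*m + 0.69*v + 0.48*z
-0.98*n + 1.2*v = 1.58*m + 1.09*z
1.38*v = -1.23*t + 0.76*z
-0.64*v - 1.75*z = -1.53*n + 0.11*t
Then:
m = 0.00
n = 0.00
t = 0.00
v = 0.00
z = 0.00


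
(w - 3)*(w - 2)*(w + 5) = w^3 - 19*w + 30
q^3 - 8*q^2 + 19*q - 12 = (q - 4)*(q - 3)*(q - 1)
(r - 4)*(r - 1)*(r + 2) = r^3 - 3*r^2 - 6*r + 8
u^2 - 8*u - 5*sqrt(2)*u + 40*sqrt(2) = (u - 8)*(u - 5*sqrt(2))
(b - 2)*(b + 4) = b^2 + 2*b - 8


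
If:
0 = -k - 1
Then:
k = -1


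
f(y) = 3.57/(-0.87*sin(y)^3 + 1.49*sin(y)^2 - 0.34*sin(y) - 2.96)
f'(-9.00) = -1.04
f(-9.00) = -1.42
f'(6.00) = 0.63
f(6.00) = -1.31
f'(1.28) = -0.02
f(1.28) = -1.33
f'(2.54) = 0.19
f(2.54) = -1.26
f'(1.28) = -0.02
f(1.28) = -1.33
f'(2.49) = 0.18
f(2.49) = -1.27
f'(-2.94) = -0.46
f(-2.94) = -1.26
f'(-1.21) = 17.46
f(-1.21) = -5.71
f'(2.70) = 0.18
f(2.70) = -1.23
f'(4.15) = -7.73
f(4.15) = -3.31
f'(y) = 3.57*(2.61*sin(y)^2*cos(y) - 2.98*sin(y)*cos(y) + 0.34*cos(y))/(-0.87*sin(y)^3 + 1.49*sin(y)^2 - 0.34*sin(y) - 2.96)^2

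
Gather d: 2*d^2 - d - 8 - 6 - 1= 2*d^2 - d - 15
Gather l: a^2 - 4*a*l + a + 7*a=a^2 - 4*a*l + 8*a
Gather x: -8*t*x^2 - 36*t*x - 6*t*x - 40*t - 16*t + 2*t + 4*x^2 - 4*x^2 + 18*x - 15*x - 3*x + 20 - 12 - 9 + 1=-8*t*x^2 - 42*t*x - 54*t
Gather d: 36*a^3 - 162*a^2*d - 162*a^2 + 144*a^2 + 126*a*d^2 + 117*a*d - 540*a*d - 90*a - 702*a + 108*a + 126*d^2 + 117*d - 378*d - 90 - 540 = 36*a^3 - 18*a^2 - 684*a + d^2*(126*a + 126) + d*(-162*a^2 - 423*a - 261) - 630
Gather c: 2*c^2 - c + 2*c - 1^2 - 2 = 2*c^2 + c - 3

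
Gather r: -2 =-2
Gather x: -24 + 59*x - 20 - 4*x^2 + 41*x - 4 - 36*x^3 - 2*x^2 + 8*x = -36*x^3 - 6*x^2 + 108*x - 48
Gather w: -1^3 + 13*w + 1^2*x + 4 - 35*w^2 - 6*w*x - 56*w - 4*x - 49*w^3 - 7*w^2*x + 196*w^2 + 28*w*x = -49*w^3 + w^2*(161 - 7*x) + w*(22*x - 43) - 3*x + 3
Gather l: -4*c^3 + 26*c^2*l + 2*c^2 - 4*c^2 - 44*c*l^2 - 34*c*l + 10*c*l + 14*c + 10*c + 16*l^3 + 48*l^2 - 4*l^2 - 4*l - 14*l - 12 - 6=-4*c^3 - 2*c^2 + 24*c + 16*l^3 + l^2*(44 - 44*c) + l*(26*c^2 - 24*c - 18) - 18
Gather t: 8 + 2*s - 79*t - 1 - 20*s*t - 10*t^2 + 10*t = 2*s - 10*t^2 + t*(-20*s - 69) + 7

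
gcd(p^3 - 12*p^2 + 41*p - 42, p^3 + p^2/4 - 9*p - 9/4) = p - 3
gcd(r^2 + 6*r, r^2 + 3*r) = r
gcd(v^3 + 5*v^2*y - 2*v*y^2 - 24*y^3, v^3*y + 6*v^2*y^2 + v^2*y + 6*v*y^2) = 1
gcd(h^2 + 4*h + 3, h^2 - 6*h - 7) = h + 1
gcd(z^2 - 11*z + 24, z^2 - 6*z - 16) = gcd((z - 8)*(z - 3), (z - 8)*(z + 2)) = z - 8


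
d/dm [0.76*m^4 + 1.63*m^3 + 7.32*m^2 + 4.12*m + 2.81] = 3.04*m^3 + 4.89*m^2 + 14.64*m + 4.12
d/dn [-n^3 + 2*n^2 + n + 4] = -3*n^2 + 4*n + 1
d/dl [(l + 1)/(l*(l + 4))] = (-l^2 - 2*l - 4)/(l^2*(l^2 + 8*l + 16))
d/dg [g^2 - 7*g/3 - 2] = 2*g - 7/3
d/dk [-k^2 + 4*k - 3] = 4 - 2*k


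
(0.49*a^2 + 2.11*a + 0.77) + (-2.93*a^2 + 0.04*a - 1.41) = -2.44*a^2 + 2.15*a - 0.64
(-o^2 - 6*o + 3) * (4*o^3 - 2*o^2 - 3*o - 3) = -4*o^5 - 22*o^4 + 27*o^3 + 15*o^2 + 9*o - 9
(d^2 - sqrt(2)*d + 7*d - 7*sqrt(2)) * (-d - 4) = -d^3 - 11*d^2 + sqrt(2)*d^2 - 28*d + 11*sqrt(2)*d + 28*sqrt(2)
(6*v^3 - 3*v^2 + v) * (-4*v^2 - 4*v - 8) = -24*v^5 - 12*v^4 - 40*v^3 + 20*v^2 - 8*v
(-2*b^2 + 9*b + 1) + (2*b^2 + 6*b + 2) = 15*b + 3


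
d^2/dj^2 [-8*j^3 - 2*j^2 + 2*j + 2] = -48*j - 4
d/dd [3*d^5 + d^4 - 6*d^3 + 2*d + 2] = 15*d^4 + 4*d^3 - 18*d^2 + 2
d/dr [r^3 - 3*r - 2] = 3*r^2 - 3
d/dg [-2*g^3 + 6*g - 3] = 6 - 6*g^2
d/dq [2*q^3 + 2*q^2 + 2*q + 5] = 6*q^2 + 4*q + 2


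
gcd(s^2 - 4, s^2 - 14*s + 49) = 1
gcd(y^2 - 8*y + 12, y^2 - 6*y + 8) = y - 2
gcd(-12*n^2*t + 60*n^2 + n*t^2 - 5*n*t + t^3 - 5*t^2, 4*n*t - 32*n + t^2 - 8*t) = 4*n + t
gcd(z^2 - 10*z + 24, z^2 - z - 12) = z - 4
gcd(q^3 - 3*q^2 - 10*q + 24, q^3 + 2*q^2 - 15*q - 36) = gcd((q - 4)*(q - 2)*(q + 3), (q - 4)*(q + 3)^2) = q^2 - q - 12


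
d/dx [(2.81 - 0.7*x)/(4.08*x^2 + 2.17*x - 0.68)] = (2.856*x^2 - 22.9296*x - 5.6217)/(16.6464*x^4 + 17.7072*x^3 - 0.839900000000001*x^2 - 2.9512*x + 0.4624)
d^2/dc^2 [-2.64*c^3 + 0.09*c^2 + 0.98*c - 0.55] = 0.18 - 15.84*c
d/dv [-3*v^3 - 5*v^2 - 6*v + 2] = -9*v^2 - 10*v - 6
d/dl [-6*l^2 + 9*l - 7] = 9 - 12*l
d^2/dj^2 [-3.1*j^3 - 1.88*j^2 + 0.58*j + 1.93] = -18.6*j - 3.76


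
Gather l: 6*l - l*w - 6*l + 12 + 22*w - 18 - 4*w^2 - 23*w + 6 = -l*w - 4*w^2 - w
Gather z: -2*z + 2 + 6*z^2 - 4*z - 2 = 6*z^2 - 6*z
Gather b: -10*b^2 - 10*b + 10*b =-10*b^2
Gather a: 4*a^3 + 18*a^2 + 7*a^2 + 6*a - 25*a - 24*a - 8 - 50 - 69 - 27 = 4*a^3 + 25*a^2 - 43*a - 154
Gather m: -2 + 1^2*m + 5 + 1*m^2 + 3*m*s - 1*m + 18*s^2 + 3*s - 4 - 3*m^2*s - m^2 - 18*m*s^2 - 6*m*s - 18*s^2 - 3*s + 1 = -3*m^2*s + m*(-18*s^2 - 3*s)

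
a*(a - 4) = a^2 - 4*a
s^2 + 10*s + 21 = (s + 3)*(s + 7)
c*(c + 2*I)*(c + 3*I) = c^3 + 5*I*c^2 - 6*c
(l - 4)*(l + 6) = l^2 + 2*l - 24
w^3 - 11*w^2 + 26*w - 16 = (w - 8)*(w - 2)*(w - 1)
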